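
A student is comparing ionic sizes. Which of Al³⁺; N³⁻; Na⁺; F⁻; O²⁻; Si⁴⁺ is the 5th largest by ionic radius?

Al³⁺

All of these have 10 electrons (isoelectronic). With the same electron cloud, the ion with the most protons pulls it in tightest. Nuclear charges: Si⁴⁺ (Z=14), Al³⁺ (Z=13), Na⁺ (Z=11), F⁻ (Z=9), O²⁻ (Z=8), N³⁻ (Z=7). Highest Z is smallest.
That gives Si⁴⁺ < Al³⁺ < Na⁺ < F⁻ < O²⁻ < N³⁻. From the largest end, number 5 is Al³⁺.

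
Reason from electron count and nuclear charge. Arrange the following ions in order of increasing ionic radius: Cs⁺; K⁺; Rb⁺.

K⁺ < Rb⁺ < Cs⁺

These ions sit in one column with identical charge. Each step down the periodic table adds a principal shell, increasing the radius.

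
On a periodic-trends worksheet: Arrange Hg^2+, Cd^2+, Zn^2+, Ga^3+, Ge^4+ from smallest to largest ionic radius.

Ge^4+ < Ga^3+ < Zn^2+ < Cd^2+ < Hg^2+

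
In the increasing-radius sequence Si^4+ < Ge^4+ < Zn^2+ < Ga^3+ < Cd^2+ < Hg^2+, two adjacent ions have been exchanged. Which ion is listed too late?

Ga^3+

Compare adjacent ions: both have 28 electrons but Z(Ga)=31 > Z(Zn)=30, so Ga^3+ should be the smaller of the two — yet in this increasing list Zn^2+ sits before Ga^3+. Nothing else is reversed, so Ga^3+ should move one place to the left.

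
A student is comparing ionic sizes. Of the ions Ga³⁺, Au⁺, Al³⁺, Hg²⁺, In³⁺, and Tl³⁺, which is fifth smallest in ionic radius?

Electron counts and nuclear charges: Al³⁺ has 10 e⁻ (Z=13), Ga³⁺ has 28 e⁻ (Z=31), In³⁺ has 46 e⁻ (Z=49), Tl³⁺ has 78 e⁻ (Z=81), Hg²⁺ has 78 e⁻ (Z=80), Au⁺ has 78 e⁻ (Z=79). Al³⁺ < Ga³⁺ (same group, 1 shell fewer); Ga³⁺ < In³⁺ (same group, period 4 vs 5); In³⁺ < Tl³⁺ (same group, period 5 vs 6); Tl³⁺ < Hg²⁺ (isoelectronic, higher Z=81 is smaller); Hg²⁺ < Au⁺ (isoelectronic, higher Z=80 is smaller).
So the order is Al³⁺ < Ga³⁺ < In³⁺ < Tl³⁺ < Hg²⁺ < Au⁺; the 5th-smallest ion is Hg²⁺.

Hg²⁺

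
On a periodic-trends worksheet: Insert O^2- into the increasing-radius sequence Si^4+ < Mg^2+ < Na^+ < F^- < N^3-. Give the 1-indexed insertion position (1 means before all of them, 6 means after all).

5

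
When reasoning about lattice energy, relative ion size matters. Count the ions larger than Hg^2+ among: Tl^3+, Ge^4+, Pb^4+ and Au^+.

Ge^4+: 28 e⁻, Z=32, Pb^4+: 78 e⁻, Z=82, Tl^3+: 78 e⁻, Z=81, Hg^2+: 78 e⁻, Z=80, Au^+: 78 e⁻, Z=79. Ge^4+ < Pb^4+ (same group, 2 shells fewer); Pb^4+ < Tl^3+ (isoelectronic, higher Z=82 is smaller); Tl^3+ < Hg^2+ (isoelectronic, higher Z=81 is smaller); Hg^2+ < Au^+ (isoelectronic, higher Z=80 is smaller).
Ordering all of them (including Hg^2+) by radius gives Ge^4+ < Pb^4+ < Tl^3+ < Hg^2+ < Au^+. Count: 1.

1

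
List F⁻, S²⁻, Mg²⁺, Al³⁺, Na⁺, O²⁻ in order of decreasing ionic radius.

S²⁻ > O²⁻ > F⁻ > Na⁺ > Mg²⁺ > Al³⁺

Electron counts and nuclear charges: Al³⁺ (Z=13, 10 e⁻), Mg²⁺ (Z=12, 10 e⁻), Na⁺ (Z=11, 10 e⁻), F⁻ (Z=9, 10 e⁻), O²⁻ (Z=8, 10 e⁻), S²⁻ (Z=16, 18 e⁻). Al³⁺ < Mg²⁺ (both 10 e⁻, Z=13>12); Mg²⁺ < Na⁺ (isoelectronic, higher Z=12 is smaller); Na⁺ < F⁻ (isoelectronic, higher Z=11 is smaller); F⁻ < O²⁻ (isoelectronic, higher Z=9 is smaller); O²⁻ < S²⁻ (same group, 1 shell fewer).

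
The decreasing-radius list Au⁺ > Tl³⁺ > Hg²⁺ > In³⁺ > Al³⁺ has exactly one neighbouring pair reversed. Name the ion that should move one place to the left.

Check each adjacent pair. Tl³⁺ and Hg²⁺ are reversed: they are isoelectronic (78 e⁻) and Tl has more protons than Hg (81 vs 80), making Tl³⁺ smaller. No other neighbouring pair contradicts the periodic trends, so Hg²⁺ is the ion listed too late.

Hg²⁺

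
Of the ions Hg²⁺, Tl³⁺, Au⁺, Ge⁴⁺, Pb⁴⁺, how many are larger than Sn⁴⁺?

4

Electron counts and nuclear charges: Ge⁴⁺ (Z=32, 28 e⁻), Sn⁴⁺ (Z=50, 46 e⁻), Pb⁴⁺ (Z=82, 78 e⁻), Tl³⁺ (Z=81, 78 e⁻), Hg²⁺ (Z=80, 78 e⁻), Au⁺ (Z=79, 78 e⁻). Ge⁴⁺ < Sn⁴⁺ (same group, 1 shell fewer); Sn⁴⁺ < Pb⁴⁺ (same group, period 5 vs 6); Pb⁴⁺ < Tl³⁺ (both 78 e⁻, Z=82>81); Tl³⁺ < Hg²⁺ (isoelectronic, higher Z=81 is smaller); Hg²⁺ < Au⁺ (both 78 e⁻, Z=80>79).
Ordering all of them (including Sn⁴⁺) by radius gives Ge⁴⁺ < Sn⁴⁺ < Pb⁴⁺ < Tl³⁺ < Hg²⁺ < Au⁺. That's 4.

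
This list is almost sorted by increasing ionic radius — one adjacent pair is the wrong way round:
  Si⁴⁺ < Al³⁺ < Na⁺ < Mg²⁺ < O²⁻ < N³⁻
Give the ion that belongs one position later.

Na⁺

The pair Na⁺, Mg²⁺ is the wrong way round — they are isoelectronic (10 e⁻) and Mg has more protons than Na (12 vs 11), making Mg²⁺ smaller. All other adjacent pairs agree with periodic trends, so Na⁺ is the misplaced ion.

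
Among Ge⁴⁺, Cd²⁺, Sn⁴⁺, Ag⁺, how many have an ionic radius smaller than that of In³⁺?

Tabulating Z and e⁻: Ge⁴⁺: 28 e⁻, Z=32, Sn⁴⁺: 46 e⁻, Z=50, In³⁺: 46 e⁻, Z=49, Cd²⁺: 46 e⁻, Z=48, Ag⁺: 46 e⁻, Z=47. Ge⁴⁺ < Sn⁴⁺ (same group, period 4 vs 5); Sn⁴⁺ < In³⁺ (isoelectronic, higher Z=50 is smaller); In³⁺ < Cd²⁺ (both 46 e⁻, Z=49>48); Cd²⁺ < Ag⁺ (isoelectronic, higher Z=48 is smaller).
Ordering all of them (including In³⁺) by radius gives Ge⁴⁺ < Sn⁴⁺ < In³⁺ < Cd²⁺ < Ag⁺. Count: 2.

2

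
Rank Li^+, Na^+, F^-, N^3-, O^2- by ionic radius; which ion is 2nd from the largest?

Electron counts and nuclear charges: Li^+ (Z=3, 2 e⁻), Na^+ (Z=11, 10 e⁻), F^- (Z=9, 10 e⁻), O^2- (Z=8, 10 e⁻), N^3- (Z=7, 10 e⁻). Li^+ < Na^+ (same group, 1 shell fewer); Na^+ < F^- (isoelectronic, higher Z=11 is smaller); F^- < O^2- (isoelectronic, higher Z=9 is smaller); O^2- < N^3- (both 10 e⁻, Z=8>7).
That gives Li^+ < Na^+ < F^- < O^2- < N^3-. From the largest end, number 2 is O^2-.

O^2-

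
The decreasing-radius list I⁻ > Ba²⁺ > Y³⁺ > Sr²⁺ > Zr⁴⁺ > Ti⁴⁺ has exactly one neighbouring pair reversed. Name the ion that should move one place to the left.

Compare adjacent ions: Y³⁺ and Sr²⁺ share 36 electrons; the higher nuclear charge on Y (Z=39) contracts it more, so Y³⁺ < Sr²⁺ — yet in this decreasing list Y³⁺ sits before Sr²⁺. Nothing else is reversed, so Sr²⁺ should move one place to the left.

Sr²⁺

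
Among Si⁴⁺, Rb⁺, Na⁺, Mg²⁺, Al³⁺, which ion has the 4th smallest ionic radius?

Si⁴⁺ has 10 e⁻ (Z=14), Al³⁺ has 10 e⁻ (Z=13), Mg²⁺ has 10 e⁻ (Z=12), Na⁺ has 10 e⁻ (Z=11), Rb⁺ has 36 e⁻ (Z=37). Si⁴⁺ < Al³⁺ (both 10 e⁻, Z=14>13); Al³⁺ < Mg²⁺ (both 10 e⁻, Z=13>12); Mg²⁺ < Na⁺ (both 10 e⁻, Z=12>11); Na⁺ < Rb⁺ (same group, period 3 vs 5).
So the order is Si⁴⁺ < Al³⁺ < Mg²⁺ < Na⁺ < Rb⁺; the 4th-smallest ion is Na⁺.

Na⁺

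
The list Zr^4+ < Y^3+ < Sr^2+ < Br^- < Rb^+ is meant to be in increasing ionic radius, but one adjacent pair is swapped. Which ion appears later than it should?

Rb^+

Check each adjacent pair. Br^- and Rb^+ are reversed: Rb^+ and Br^- share 36 electrons; the higher nuclear charge on Rb (Z=37) contracts it more, so Rb^+ < Br^-. No other neighbouring pair contradicts the periodic trends, so Rb^+ is the ion listed too late.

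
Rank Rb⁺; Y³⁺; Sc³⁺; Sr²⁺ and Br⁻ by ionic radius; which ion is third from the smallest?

Electron counts and nuclear charges: Sc³⁺ has 18 e⁻ (Z=21), Y³⁺ has 36 e⁻ (Z=39), Sr²⁺ has 36 e⁻ (Z=38), Rb⁺ has 36 e⁻ (Z=37), Br⁻ has 36 e⁻ (Z=35). Sc³⁺ < Y³⁺ (same group, period 4 vs 5); Y³⁺ < Sr²⁺ (isoelectronic, higher Z=39 is smaller); Sr²⁺ < Rb⁺ (both 36 e⁻, Z=38>37); Rb⁺ < Br⁻ (both 36 e⁻, Z=37>35).
So the order is Sc³⁺ < Y³⁺ < Sr²⁺ < Rb⁺ < Br⁻; the 3rd-smallest ion is Sr²⁺.

Sr²⁺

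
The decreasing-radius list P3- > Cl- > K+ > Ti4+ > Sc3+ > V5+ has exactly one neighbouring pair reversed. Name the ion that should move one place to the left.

Sc3+

Compare adjacent ions: both have 18 electrons but Z(Ti)=22 > Z(Sc)=21, so Ti4+ should be the smaller of the two — yet in this decreasing list Ti4+ sits before Sc3+. Nothing else is reversed, so Sc3+ should move one place to the left.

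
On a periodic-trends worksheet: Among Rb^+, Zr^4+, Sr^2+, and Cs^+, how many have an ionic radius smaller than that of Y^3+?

1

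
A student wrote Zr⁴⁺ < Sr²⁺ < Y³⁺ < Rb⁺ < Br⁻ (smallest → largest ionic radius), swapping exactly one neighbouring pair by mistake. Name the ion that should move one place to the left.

Compare adjacent ions: Y³⁺ and Sr²⁺ share 36 electrons; the higher nuclear charge on Y (Z=39) contracts it more, so Y³⁺ < Sr²⁺ — yet in this increasing list Sr²⁺ sits before Y³⁺. Nothing else is reversed, so Y³⁺ should move one place to the left.

Y³⁺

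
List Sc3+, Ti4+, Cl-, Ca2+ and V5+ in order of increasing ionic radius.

V5+ < Ti4+ < Sc3+ < Ca2+ < Cl-

Isoelectronic series (18 e⁻ each). Size is set by nuclear charge: more protons means a smaller ion. V5+ (Z=23), Ti4+ (Z=22), Sc3+ (Z=21), Ca2+ (Z=20), Cl- (Z=17).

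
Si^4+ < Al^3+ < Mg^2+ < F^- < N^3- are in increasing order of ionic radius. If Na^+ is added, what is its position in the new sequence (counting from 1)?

All of these have 10 electrons (isoelectronic). With the same electron cloud, the ion with the most protons pulls it in tightest. Nuclear charges: Si^4+ (Z=14), Al^3+ (Z=13), Mg^2+ (Z=12), Na^+ (Z=11), F^- (Z=9), N^3- (Z=7). Highest Z is smallest.
Putting Na^+ in gives Si^4+ < Al^3+ < Mg^2+ < Na^+ < F^- < N^3-; it lands at slot 4.

4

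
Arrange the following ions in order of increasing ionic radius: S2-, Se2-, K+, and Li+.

Li+ < K+ < S2- < Se2-

Li+: 2 e⁻, Z=3, K+: 18 e⁻, Z=19, S2-: 18 e⁻, Z=16, Se2-: 36 e⁻, Z=34. Li+ < K+ (same group, period 2 vs 4); K+ < S2- (both 18 e⁻, Z=19>16); S2- < Se2- (same group, period 3 vs 4).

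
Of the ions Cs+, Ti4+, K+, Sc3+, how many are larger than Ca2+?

Work out protons and electrons: Ti4+: 18 e⁻, Z=22, Sc3+: 18 e⁻, Z=21, Ca2+: 18 e⁻, Z=20, K+: 18 e⁻, Z=19, Cs+: 54 e⁻, Z=55. Ti4+ < Sc3+ (both 18 e⁻, Z=22>21); Sc3+ < Ca2+ (both 18 e⁻, Z=21>20); Ca2+ < K+ (isoelectronic, higher Z=20 is smaller); K+ < Cs+ (same group, period 4 vs 6).
Overall: Ti4+ < Sc3+ < Ca2+ < K+ < Cs+. Ca2+ has 2 below it and 2 above. So 2 are larger.

2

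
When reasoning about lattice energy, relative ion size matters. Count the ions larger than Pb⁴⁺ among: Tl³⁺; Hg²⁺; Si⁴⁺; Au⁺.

3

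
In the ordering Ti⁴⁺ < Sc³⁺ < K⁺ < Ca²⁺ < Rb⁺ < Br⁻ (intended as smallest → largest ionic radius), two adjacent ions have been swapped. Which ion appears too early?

Check each adjacent pair. K⁺ and Ca²⁺ are reversed: Ca²⁺ and K⁺ share 18 electrons; the higher nuclear charge on Ca (Z=20) contracts it more, so Ca²⁺ < K⁺. No other neighbouring pair contradicts the periodic trends, so K⁺ is the ion listed too early.

K⁺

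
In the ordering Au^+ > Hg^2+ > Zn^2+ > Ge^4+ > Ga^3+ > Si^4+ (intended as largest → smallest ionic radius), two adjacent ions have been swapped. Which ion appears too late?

Ga^3+

Scanning neighbour by neighbour, only Ge^4+/Ga^3+ violates a trend: they are isoelectronic (28 e⁻) and Ge has more protons than Ga (32 vs 31), making Ge^4+ smaller. That makes Ga^3+ the one sitting a position late relative to where it belongs.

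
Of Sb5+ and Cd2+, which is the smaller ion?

Sb5+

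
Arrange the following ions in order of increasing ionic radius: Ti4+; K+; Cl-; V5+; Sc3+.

Isoelectronic series (18 e⁻ each). Size is set by nuclear charge: more protons means a smaller ion. V5+ (Z=23), Ti4+ (Z=22), Sc3+ (Z=21), K+ (Z=19), Cl- (Z=17).

V5+ < Ti4+ < Sc3+ < K+ < Cl-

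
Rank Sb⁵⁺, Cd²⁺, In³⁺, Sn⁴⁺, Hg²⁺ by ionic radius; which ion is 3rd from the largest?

In³⁺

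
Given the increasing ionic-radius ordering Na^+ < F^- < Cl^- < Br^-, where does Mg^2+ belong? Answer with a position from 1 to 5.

Work out protons and electrons: Mg^2+ (Z=12, 10 e⁻), Na^+ (Z=11, 10 e⁻), F^- (Z=9, 10 e⁻), Cl^- (Z=17, 18 e⁻), Br^- (Z=35, 36 e⁻). Mg^2+ < Na^+ (isoelectronic, higher Z=12 is smaller); Na^+ < F^- (both 10 e⁻, Z=11>9); F^- < Cl^- (same group, period 2 vs 3); Cl^- < Br^- (same group, period 3 vs 4).
Putting Mg^2+ in gives Mg^2+ < Na^+ < F^- < Cl^- < Br^-; it lands at slot 1.

1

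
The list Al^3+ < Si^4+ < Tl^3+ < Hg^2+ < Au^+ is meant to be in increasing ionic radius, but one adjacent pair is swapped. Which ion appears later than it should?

Si^4+

Check each adjacent pair. Al^3+ and Si^4+ are reversed: Si^4+ and Al^3+ share 10 electrons; the higher nuclear charge on Si (Z=14) contracts it more, so Si^4+ < Al^3+. No other neighbouring pair contradicts the periodic trends, so Si^4+ is the ion listed too late.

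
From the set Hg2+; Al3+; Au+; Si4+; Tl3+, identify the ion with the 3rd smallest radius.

Tabulating Z and e⁻: Si4+ (Z=14, 10 e⁻), Al3+ (Z=13, 10 e⁻), Tl3+ (Z=81, 78 e⁻), Hg2+ (Z=80, 78 e⁻), Au+ (Z=79, 78 e⁻). Si4+ < Al3+ (isoelectronic, higher Z=14 is smaller); Al3+ < Tl3+ (same group, period 3 vs 6); Tl3+ < Hg2+ (isoelectronic, higher Z=81 is smaller); Hg2+ < Au+ (isoelectronic, higher Z=80 is smaller).
That gives Si4+ < Al3+ < Tl3+ < Hg2+ < Au+. From the smallest end, number 3 is Tl3+.

Tl3+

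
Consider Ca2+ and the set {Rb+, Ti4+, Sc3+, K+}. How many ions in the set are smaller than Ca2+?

2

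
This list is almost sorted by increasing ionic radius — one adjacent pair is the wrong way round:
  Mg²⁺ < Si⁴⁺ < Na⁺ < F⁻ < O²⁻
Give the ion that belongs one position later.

The pair Mg²⁺, Si⁴⁺ is the wrong way round — both have 10 electrons but Z(Si)=14 > Z(Mg)=12, so Si⁴⁺ should be the smaller of the two. All other adjacent pairs agree with periodic trends, so Mg²⁺ is the misplaced ion.

Mg²⁺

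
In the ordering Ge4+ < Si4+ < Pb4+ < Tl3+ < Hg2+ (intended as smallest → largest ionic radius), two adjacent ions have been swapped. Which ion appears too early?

Check each adjacent pair. Ge4+ and Si4+ are reversed: same group and charge — period 3 sits above period 4, so Si4+ is smaller. No other neighbouring pair contradicts the periodic trends, so Ge4+ is the ion listed too early.

Ge4+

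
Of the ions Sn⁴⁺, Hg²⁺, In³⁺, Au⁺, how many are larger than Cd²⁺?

2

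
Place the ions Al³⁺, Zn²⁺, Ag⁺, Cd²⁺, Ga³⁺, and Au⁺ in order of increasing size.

Work out protons and electrons: Al³⁺ (Z=13, 10 e⁻), Ga³⁺ (Z=31, 28 e⁻), Zn²⁺ (Z=30, 28 e⁻), Cd²⁺ (Z=48, 46 e⁻), Ag⁺ (Z=47, 46 e⁻), Au⁺ (Z=79, 78 e⁻). Al³⁺ < Ga³⁺ (same group, period 3 vs 4); Ga³⁺ < Zn²⁺ (isoelectronic, higher Z=31 is smaller); Zn²⁺ < Cd²⁺ (same group, period 4 vs 5); Cd²⁺ < Ag⁺ (both 46 e⁻, Z=48>47); Ag⁺ < Au⁺ (same group, 1 shell fewer).

Al³⁺ < Ga³⁺ < Zn²⁺ < Cd²⁺ < Ag⁺ < Au⁺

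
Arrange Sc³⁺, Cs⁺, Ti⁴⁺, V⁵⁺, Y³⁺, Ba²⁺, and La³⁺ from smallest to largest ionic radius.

Electron counts and nuclear charges: V⁵⁺ (Z=23, 18 e⁻), Ti⁴⁺ (Z=22, 18 e⁻), Sc³⁺ (Z=21, 18 e⁻), Y³⁺ (Z=39, 36 e⁻), La³⁺ (Z=57, 54 e⁻), Ba²⁺ (Z=56, 54 e⁻), Cs⁺ (Z=55, 54 e⁻). V⁵⁺ < Ti⁴⁺ (isoelectronic, higher Z=23 is smaller); Ti⁴⁺ < Sc³⁺ (isoelectronic, higher Z=22 is smaller); Sc³⁺ < Y³⁺ (same group, 1 shell fewer); Y³⁺ < La³⁺ (same group, period 5 vs 6); La³⁺ < Ba²⁺ (both 54 e⁻, Z=57>56); Ba²⁺ < Cs⁺ (isoelectronic, higher Z=56 is smaller).

V⁵⁺ < Ti⁴⁺ < Sc³⁺ < Y³⁺ < La³⁺ < Ba²⁺ < Cs⁺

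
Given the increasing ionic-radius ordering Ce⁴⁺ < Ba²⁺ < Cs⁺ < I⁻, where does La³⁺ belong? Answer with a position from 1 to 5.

These species are isoelectronic with 54 electrons. The only difference is the number of protons: Ce⁴⁺ (Z=58), La³⁺ (Z=57), Ba²⁺ (Z=56), Cs⁺ (Z=55), I⁻ (Z=53). The strongest nuclear pull (Ce⁴⁺) gives the smallest ion.
Merged order: Ce⁴⁺ < La³⁺ < Ba²⁺ < Cs⁺ < I⁻ — La³⁺ is number 2.

2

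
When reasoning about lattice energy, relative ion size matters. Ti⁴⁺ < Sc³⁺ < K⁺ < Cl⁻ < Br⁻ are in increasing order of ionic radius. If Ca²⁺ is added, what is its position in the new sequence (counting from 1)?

Tabulating Z and e⁻: Ti⁴⁺ (Z=22, 18 e⁻), Sc³⁺ (Z=21, 18 e⁻), Ca²⁺ (Z=20, 18 e⁻), K⁺ (Z=19, 18 e⁻), Cl⁻ (Z=17, 18 e⁻), Br⁻ (Z=35, 36 e⁻). Ti⁴⁺ < Sc³⁺ (isoelectronic, higher Z=22 is smaller); Sc³⁺ < Ca²⁺ (both 18 e⁻, Z=21>20); Ca²⁺ < K⁺ (isoelectronic, higher Z=20 is smaller); K⁺ < Cl⁻ (both 18 e⁻, Z=19>17); Cl⁻ < Br⁻ (same group, 1 shell fewer).
With Ca²⁺ included the full order is Ti⁴⁺ < Sc³⁺ < Ca²⁺ < K⁺ < Cl⁻ < Br⁻, so it takes position 3.

3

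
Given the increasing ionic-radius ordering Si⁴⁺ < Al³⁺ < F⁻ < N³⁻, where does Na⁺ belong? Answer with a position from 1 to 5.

These species are isoelectronic with 10 electrons. The only difference is the number of protons: Si⁴⁺ (Z=14), Al³⁺ (Z=13), Na⁺ (Z=11), F⁻ (Z=9), N³⁻ (Z=7). The strongest nuclear pull (Si⁴⁺) gives the smallest ion.
With Na⁺ included the full order is Si⁴⁺ < Al³⁺ < Na⁺ < F⁻ < N³⁻, so it takes position 3.

3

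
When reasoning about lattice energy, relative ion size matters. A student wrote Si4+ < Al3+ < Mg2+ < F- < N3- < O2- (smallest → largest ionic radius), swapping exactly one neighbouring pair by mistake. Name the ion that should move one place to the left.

Check each adjacent pair. N3- and O2- are reversed: both have 10 electrons but Z(O)=8 > Z(N)=7, so O2- should be the smaller of the two. No other neighbouring pair contradicts the periodic trends, so O2- is the ion listed too late.

O2-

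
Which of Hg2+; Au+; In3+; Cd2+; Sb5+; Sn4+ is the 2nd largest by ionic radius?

Hg2+

Sb5+ has 46 e⁻ (Z=51), Sn4+ has 46 e⁻ (Z=50), In3+ has 46 e⁻ (Z=49), Cd2+ has 46 e⁻ (Z=48), Hg2+ has 78 e⁻ (Z=80), Au+ has 78 e⁻ (Z=79). Sb5+ < Sn4+ (isoelectronic, higher Z=51 is smaller); Sn4+ < In3+ (isoelectronic, higher Z=50 is smaller); In3+ < Cd2+ (both 46 e⁻, Z=49>48); Cd2+ < Hg2+ (same group, 1 shell fewer); Hg2+ < Au+ (isoelectronic, higher Z=80 is smaller).
Ordering: Sb5+ < Sn4+ < In3+ < Cd2+ < Hg2+ < Au+. The 2nd largest is Hg2+.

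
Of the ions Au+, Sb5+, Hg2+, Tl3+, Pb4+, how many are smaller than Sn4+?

First list Z and electron count for each: Sb5+ (Z=51, 46 e⁻), Sn4+ (Z=50, 46 e⁻), Pb4+ (Z=82, 78 e⁻), Tl3+ (Z=81, 78 e⁻), Hg2+ (Z=80, 78 e⁻), Au+ (Z=79, 78 e⁻). Sb5+ < Sn4+ (isoelectronic, higher Z=51 is smaller); Sn4+ < Pb4+ (same group, 1 shell fewer); Pb4+ < Tl3+ (isoelectronic, higher Z=82 is smaller); Tl3+ < Hg2+ (isoelectronic, higher Z=81 is smaller); Hg2+ < Au+ (isoelectronic, higher Z=80 is smaller).
Relative to Sn4+, the ions that are smaller are Sb5+. Count: 1.

1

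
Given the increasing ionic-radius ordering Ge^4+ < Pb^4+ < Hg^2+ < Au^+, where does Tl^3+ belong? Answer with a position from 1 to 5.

Ge^4+: 28 e⁻, Z=32, Pb^4+: 78 e⁻, Z=82, Tl^3+: 78 e⁻, Z=81, Hg^2+: 78 e⁻, Z=80, Au^+: 78 e⁻, Z=79. Ge^4+ < Pb^4+ (same group, period 4 vs 6); Pb^4+ < Tl^3+ (both 78 e⁻, Z=82>81); Tl^3+ < Hg^2+ (isoelectronic, higher Z=81 is smaller); Hg^2+ < Au^+ (isoelectronic, higher Z=80 is smaller).
The complete sequence is Ge^4+ < Pb^4+ < Tl^3+ < Hg^2+ < Au^+. Tl^3+ sits at position 3.

3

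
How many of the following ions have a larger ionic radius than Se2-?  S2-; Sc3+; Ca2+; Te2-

1

Electron counts and nuclear charges: Sc3+: 18 e⁻, Z=21, Ca2+: 18 e⁻, Z=20, S2-: 18 e⁻, Z=16, Se2-: 36 e⁻, Z=34, Te2-: 54 e⁻, Z=52. Sc3+ < Ca2+ (isoelectronic, higher Z=21 is smaller); Ca2+ < S2- (both 18 e⁻, Z=20>16); S2- < Se2- (same group, period 3 vs 4); Se2- < Te2- (same group, 1 shell fewer).
Placing each against Se2-: smaller — Sc3+, Ca2+, S2-; larger — Te2-. So 1 is larger.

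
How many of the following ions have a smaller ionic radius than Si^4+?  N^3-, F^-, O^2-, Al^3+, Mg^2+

Isoelectronic series (10 e⁻ each). Size is set by nuclear charge: more protons means a smaller ion. Si^4+ (Z=14), Al^3+ (Z=13), Mg^2+ (Z=12), F^- (Z=9), O^2- (Z=8), N^3- (Z=7).
Relative to Si^4+, the ions that are smaller are none. That's 0.

0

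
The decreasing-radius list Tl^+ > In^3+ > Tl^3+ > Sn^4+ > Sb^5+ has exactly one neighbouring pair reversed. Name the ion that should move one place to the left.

The pair In^3+, Tl^3+ is the wrong way round — In^3+ and Tl^3+ are in one column with the same charge; the lighter period-5 ion has one fewer shell and is smaller. All other adjacent pairs agree with periodic trends, so Tl^3+ is the misplaced ion.

Tl^3+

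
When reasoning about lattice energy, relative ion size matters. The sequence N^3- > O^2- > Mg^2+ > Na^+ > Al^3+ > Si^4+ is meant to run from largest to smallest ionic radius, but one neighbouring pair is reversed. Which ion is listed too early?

Scanning neighbour by neighbour, only Mg^2+/Na^+ violates a trend: both have 10 electrons but Z(Mg)=12 > Z(Na)=11, so Mg^2+ should be the smaller of the two. That makes Mg^2+ the one sitting a position early relative to where it belongs.

Mg^2+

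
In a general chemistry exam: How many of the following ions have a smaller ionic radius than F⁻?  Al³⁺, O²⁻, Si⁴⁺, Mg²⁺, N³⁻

3

These species are isoelectronic with 10 electrons. The only difference is the number of protons: Si⁴⁺ (Z=14), Al³⁺ (Z=13), Mg²⁺ (Z=12), F⁻ (Z=9), O²⁻ (Z=8), N³⁻ (Z=7). The strongest nuclear pull (Si⁴⁺) gives the smallest ion.
Relative to F⁻, the ions that are smaller are Si⁴⁺, Al³⁺, Mg²⁺. So 3 are smaller.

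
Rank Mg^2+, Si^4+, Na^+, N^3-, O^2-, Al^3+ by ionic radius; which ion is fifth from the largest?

Al^3+

Isoelectronic series (10 e⁻ each). Size is set by nuclear charge: more protons means a smaller ion. Si^4+ (Z=14), Al^3+ (Z=13), Mg^2+ (Z=12), Na^+ (Z=11), O^2- (Z=8), N^3- (Z=7).
Ordering: Si^4+ < Al^3+ < Mg^2+ < Na^+ < O^2- < N^3-. The fifth largest is Al^3+.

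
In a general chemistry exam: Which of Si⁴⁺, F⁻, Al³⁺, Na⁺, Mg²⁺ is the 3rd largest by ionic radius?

Mg²⁺

Isoelectronic series (10 e⁻ each). Size is set by nuclear charge: more protons means a smaller ion. Si⁴⁺ (Z=14), Al³⁺ (Z=13), Mg²⁺ (Z=12), Na⁺ (Z=11), F⁻ (Z=9).
Ordering: Si⁴⁺ < Al³⁺ < Mg²⁺ < Na⁺ < F⁻. The 3rd largest is Mg²⁺.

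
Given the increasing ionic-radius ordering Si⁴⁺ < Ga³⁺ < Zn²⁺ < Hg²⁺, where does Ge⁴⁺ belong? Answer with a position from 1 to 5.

2

Electron counts and nuclear charges: Si⁴⁺: 10 e⁻, Z=14, Ge⁴⁺: 28 e⁻, Z=32, Ga³⁺: 28 e⁻, Z=31, Zn²⁺: 28 e⁻, Z=30, Hg²⁺: 78 e⁻, Z=80. Si⁴⁺ < Ge⁴⁺ (same group, 1 shell fewer); Ge⁴⁺ < Ga³⁺ (isoelectronic, higher Z=32 is smaller); Ga³⁺ < Zn²⁺ (both 28 e⁻, Z=31>30); Zn²⁺ < Hg²⁺ (same group, period 4 vs 6).
With Ge⁴⁺ included the full order is Si⁴⁺ < Ge⁴⁺ < Ga³⁺ < Zn²⁺ < Hg²⁺, so it takes position 2.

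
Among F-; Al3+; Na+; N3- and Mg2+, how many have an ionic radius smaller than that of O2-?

These species are isoelectronic with 10 electrons. The only difference is the number of protons: Al3+ (Z=13), Mg2+ (Z=12), Na+ (Z=11), F- (Z=9), O2- (Z=8), N3- (Z=7). The strongest nuclear pull (Al3+) gives the smallest ion.
Placing each against O2-: smaller — Al3+, Mg2+, Na+, F-; larger — N3-. So 4 are smaller.

4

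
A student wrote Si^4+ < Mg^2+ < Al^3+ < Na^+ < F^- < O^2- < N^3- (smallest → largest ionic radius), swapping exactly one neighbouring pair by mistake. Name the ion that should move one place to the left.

Al^3+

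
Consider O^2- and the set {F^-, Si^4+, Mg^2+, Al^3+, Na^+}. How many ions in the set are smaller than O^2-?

5

These species are isoelectronic with 10 electrons. The only difference is the number of protons: Si^4+ (Z=14), Al^3+ (Z=13), Mg^2+ (Z=12), Na^+ (Z=11), F^- (Z=9), O^2- (Z=8). The strongest nuclear pull (Si^4+) gives the smallest ion.
Ordering all of them (including O^2-) by radius gives Si^4+ < Al^3+ < Mg^2+ < Na^+ < F^- < O^2-. Count: 5.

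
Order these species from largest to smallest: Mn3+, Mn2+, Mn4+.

Same element, different charge: the more highly charged cation has fewer electrons and a greater effective nuclear charge per electron, making Mn4+ the smallest.

Mn2+ > Mn3+ > Mn4+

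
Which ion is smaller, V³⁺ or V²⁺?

For a single element, ionic radius drops as positive charge rises — V³⁺ < V²⁺.

V³⁺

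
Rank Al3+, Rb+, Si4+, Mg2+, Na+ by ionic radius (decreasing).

Rb+ > Na+ > Mg2+ > Al3+ > Si4+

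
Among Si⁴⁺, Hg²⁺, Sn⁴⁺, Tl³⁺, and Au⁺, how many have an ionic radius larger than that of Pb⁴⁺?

Electron counts and nuclear charges: Si⁴⁺ (Z=14, 10 e⁻), Sn⁴⁺ (Z=50, 46 e⁻), Pb⁴⁺ (Z=82, 78 e⁻), Tl³⁺ (Z=81, 78 e⁻), Hg²⁺ (Z=80, 78 e⁻), Au⁺ (Z=79, 78 e⁻). Si⁴⁺ < Sn⁴⁺ (same group, 2 shells fewer); Sn⁴⁺ < Pb⁴⁺ (same group, 1 shell fewer); Pb⁴⁺ < Tl³⁺ (isoelectronic, higher Z=82 is smaller); Tl³⁺ < Hg²⁺ (isoelectronic, higher Z=81 is smaller); Hg²⁺ < Au⁺ (isoelectronic, higher Z=80 is smaller).
Overall: Si⁴⁺ < Sn⁴⁺ < Pb⁴⁺ < Tl³⁺ < Hg²⁺ < Au⁺. Pb⁴⁺ has 2 below it and 3 above. Count: 3.

3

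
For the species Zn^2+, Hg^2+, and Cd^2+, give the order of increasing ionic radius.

Same group, same charge. Going down the group adds an extra shell of electrons, so the ion gets larger: Zn^2+ is highest in the group and smallest.

Zn^2+ < Cd^2+ < Hg^2+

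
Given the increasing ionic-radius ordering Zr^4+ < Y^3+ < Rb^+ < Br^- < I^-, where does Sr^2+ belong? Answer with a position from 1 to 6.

First list Z and electron count for each: Zr^4+ has 36 e⁻ (Z=40), Y^3+ has 36 e⁻ (Z=39), Sr^2+ has 36 e⁻ (Z=38), Rb^+ has 36 e⁻ (Z=37), Br^- has 36 e⁻ (Z=35), I^- has 54 e⁻ (Z=53). Zr^4+ < Y^3+ (isoelectronic, higher Z=40 is smaller); Y^3+ < Sr^2+ (both 36 e⁻, Z=39>38); Sr^2+ < Rb^+ (isoelectronic, higher Z=38 is smaller); Rb^+ < Br^- (isoelectronic, higher Z=37 is smaller); Br^- < I^- (same group, 1 shell fewer).
With Sr^2+ included the full order is Zr^4+ < Y^3+ < Sr^2+ < Rb^+ < Br^- < I^-, so it takes position 3.

3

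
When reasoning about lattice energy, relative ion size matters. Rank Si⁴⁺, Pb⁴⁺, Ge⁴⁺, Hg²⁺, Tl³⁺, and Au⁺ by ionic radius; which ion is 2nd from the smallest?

Si⁴⁺: 10 e⁻, Z=14, Ge⁴⁺: 28 e⁻, Z=32, Pb⁴⁺: 78 e⁻, Z=82, Tl³⁺: 78 e⁻, Z=81, Hg²⁺: 78 e⁻, Z=80, Au⁺: 78 e⁻, Z=79. Si⁴⁺ < Ge⁴⁺ (same group, period 3 vs 4); Ge⁴⁺ < Pb⁴⁺ (same group, period 4 vs 6); Pb⁴⁺ < Tl³⁺ (both 78 e⁻, Z=82>81); Tl³⁺ < Hg²⁺ (isoelectronic, higher Z=81 is smaller); Hg²⁺ < Au⁺ (both 78 e⁻, Z=80>79).
That gives Si⁴⁺ < Ge⁴⁺ < Pb⁴⁺ < Tl³⁺ < Hg²⁺ < Au⁺. From the smallest end, number 2 is Ge⁴⁺.

Ge⁴⁺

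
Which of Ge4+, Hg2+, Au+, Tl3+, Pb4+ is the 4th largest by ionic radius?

Pb4+

Work out protons and electrons: Ge4+: 28 e⁻, Z=32, Pb4+: 78 e⁻, Z=82, Tl3+: 78 e⁻, Z=81, Hg2+: 78 e⁻, Z=80, Au+: 78 e⁻, Z=79. Ge4+ < Pb4+ (same group, 2 shells fewer); Pb4+ < Tl3+ (isoelectronic, higher Z=82 is smaller); Tl3+ < Hg2+ (isoelectronic, higher Z=81 is smaller); Hg2+ < Au+ (both 78 e⁻, Z=80>79).
So the order is Ge4+ < Pb4+ < Tl3+ < Hg2+ < Au+; the 4th-largest ion is Pb4+.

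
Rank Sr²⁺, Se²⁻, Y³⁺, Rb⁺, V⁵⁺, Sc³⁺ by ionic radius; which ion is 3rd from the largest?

Sr²⁺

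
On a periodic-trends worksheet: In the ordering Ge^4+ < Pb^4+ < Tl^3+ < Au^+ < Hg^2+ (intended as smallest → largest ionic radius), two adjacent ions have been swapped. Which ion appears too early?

Scanning neighbour by neighbour, only Au^+/Hg^2+ violates a trend: both have 78 electrons but Z(Hg)=80 > Z(Au)=79, so Hg^2+ should be the smaller of the two. That makes Au^+ the one sitting a position early relative to where it belongs.

Au^+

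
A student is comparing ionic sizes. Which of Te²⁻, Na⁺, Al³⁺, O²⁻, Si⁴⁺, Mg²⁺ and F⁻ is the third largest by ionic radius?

Work out protons and electrons: Si⁴⁺ has 10 e⁻ (Z=14), Al³⁺ has 10 e⁻ (Z=13), Mg²⁺ has 10 e⁻ (Z=12), Na⁺ has 10 e⁻ (Z=11), F⁻ has 10 e⁻ (Z=9), O²⁻ has 10 e⁻ (Z=8), Te²⁻ has 54 e⁻ (Z=52). Si⁴⁺ < Al³⁺ (isoelectronic, higher Z=14 is smaller); Al³⁺ < Mg²⁺ (both 10 e⁻, Z=13>12); Mg²⁺ < Na⁺ (isoelectronic, higher Z=12 is smaller); Na⁺ < F⁻ (both 10 e⁻, Z=11>9); F⁻ < O²⁻ (both 10 e⁻, Z=9>8); O²⁻ < Te²⁻ (same group, 3 shells fewer).
That gives Si⁴⁺ < Al³⁺ < Mg²⁺ < Na⁺ < F⁻ < O²⁻ < Te²⁻. From the largest end, number 3 is F⁻.

F⁻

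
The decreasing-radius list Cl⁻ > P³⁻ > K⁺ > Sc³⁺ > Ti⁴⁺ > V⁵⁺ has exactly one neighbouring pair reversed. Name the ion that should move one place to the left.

Compare adjacent ions: they are isoelectronic (18 e⁻) and Cl has more protons than P (17 vs 15), making Cl⁻ smaller — yet in this decreasing list Cl⁻ sits before P³⁻. Nothing else is reversed, so P³⁻ should move one place to the left.

P³⁻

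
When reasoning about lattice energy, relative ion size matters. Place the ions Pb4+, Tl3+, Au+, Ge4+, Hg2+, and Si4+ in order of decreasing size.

Si4+ (Z=14, 10 e⁻), Ge4+ (Z=32, 28 e⁻), Pb4+ (Z=82, 78 e⁻), Tl3+ (Z=81, 78 e⁻), Hg2+ (Z=80, 78 e⁻), Au+ (Z=79, 78 e⁻). Si4+ < Ge4+ (same group, 1 shell fewer); Ge4+ < Pb4+ (same group, period 4 vs 6); Pb4+ < Tl3+ (isoelectronic, higher Z=82 is smaller); Tl3+ < Hg2+ (both 78 e⁻, Z=81>80); Hg2+ < Au+ (both 78 e⁻, Z=80>79).

Au+ > Hg2+ > Tl3+ > Pb4+ > Ge4+ > Si4+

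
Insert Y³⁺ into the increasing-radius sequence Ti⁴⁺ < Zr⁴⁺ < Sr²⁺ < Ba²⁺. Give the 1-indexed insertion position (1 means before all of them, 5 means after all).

Tabulating Z and e⁻: Ti⁴⁺ (Z=22, 18 e⁻), Zr⁴⁺ (Z=40, 36 e⁻), Y³⁺ (Z=39, 36 e⁻), Sr²⁺ (Z=38, 36 e⁻), Ba²⁺ (Z=56, 54 e⁻). Ti⁴⁺ < Zr⁴⁺ (same group, period 4 vs 5); Zr⁴⁺ < Y³⁺ (isoelectronic, higher Z=40 is smaller); Y³⁺ < Sr²⁺ (both 36 e⁻, Z=39>38); Sr²⁺ < Ba²⁺ (same group, period 5 vs 6).
Putting Y³⁺ in gives Ti⁴⁺ < Zr⁴⁺ < Y³⁺ < Sr²⁺ < Ba²⁺; it lands at slot 3.

3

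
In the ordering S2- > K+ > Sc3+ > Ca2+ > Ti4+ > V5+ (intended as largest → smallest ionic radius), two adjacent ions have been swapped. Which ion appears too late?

The pair Sc3+, Ca2+ is the wrong way round — they are isoelectronic (18 e⁻) and Sc has more protons than Ca (21 vs 20), making Sc3+ smaller. All other adjacent pairs agree with periodic trends, so Ca2+ is the misplaced ion.

Ca2+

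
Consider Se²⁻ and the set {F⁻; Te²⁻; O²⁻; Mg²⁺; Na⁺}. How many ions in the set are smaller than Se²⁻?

4

Mg²⁺ has 10 e⁻ (Z=12), Na⁺ has 10 e⁻ (Z=11), F⁻ has 10 e⁻ (Z=9), O²⁻ has 10 e⁻ (Z=8), Se²⁻ has 36 e⁻ (Z=34), Te²⁻ has 54 e⁻ (Z=52). Mg²⁺ < Na⁺ (both 10 e⁻, Z=12>11); Na⁺ < F⁻ (both 10 e⁻, Z=11>9); F⁻ < O²⁻ (both 10 e⁻, Z=9>8); O²⁻ < Se²⁻ (same group, period 2 vs 4); Se²⁻ < Te²⁻ (same group, period 4 vs 5).
Ordering all of them (including Se²⁻) by radius gives Mg²⁺ < Na⁺ < F⁻ < O²⁻ < Se²⁻ < Te²⁻. Count: 4.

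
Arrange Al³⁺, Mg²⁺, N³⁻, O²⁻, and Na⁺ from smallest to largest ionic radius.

Al³⁺ < Mg²⁺ < Na⁺ < O²⁻ < N³⁻

Isoelectronic series (10 e⁻ each). Size is set by nuclear charge: more protons means a smaller ion. Al³⁺ (Z=13), Mg²⁺ (Z=12), Na⁺ (Z=11), O²⁻ (Z=8), N³⁻ (Z=7).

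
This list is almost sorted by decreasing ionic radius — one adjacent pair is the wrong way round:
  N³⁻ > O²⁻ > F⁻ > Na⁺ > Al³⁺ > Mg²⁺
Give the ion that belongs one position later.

Check each adjacent pair. Al³⁺ and Mg²⁺ are reversed: Al³⁺ and Mg²⁺ share 10 electrons; the higher nuclear charge on Al (Z=13) contracts it more, so Al³⁺ < Mg²⁺. No other neighbouring pair contradicts the periodic trends, so Al³⁺ is the ion listed too early.

Al³⁺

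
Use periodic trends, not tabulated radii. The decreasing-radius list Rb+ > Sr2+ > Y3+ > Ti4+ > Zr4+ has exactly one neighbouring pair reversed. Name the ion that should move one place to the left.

Zr4+

The pair Ti4+, Zr4+ is the wrong way round — both in group 4 with the same charge; Ti4+ (period 4) has the smaller radius. All other adjacent pairs agree with periodic trends, so Zr4+ is the misplaced ion.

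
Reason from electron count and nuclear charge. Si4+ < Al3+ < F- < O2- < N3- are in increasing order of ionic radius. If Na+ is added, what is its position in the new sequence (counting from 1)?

Each ion has 10 electrons. The ranking follows nuclear charge in reverse — greater Z gives a smaller radius. Si4+ (Z=14), Al3+ (Z=13), Na+ (Z=11), F- (Z=9), O2- (Z=8), N3- (Z=7).
The complete sequence is Si4+ < Al3+ < Na+ < F- < O2- < N3-. Na+ sits at position 3.

3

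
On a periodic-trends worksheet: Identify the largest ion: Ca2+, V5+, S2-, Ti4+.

S2-

Each ion has 18 electrons. The ranking follows nuclear charge in reverse — greater Z gives a smaller radius. V5+ (Z=23), Ti4+ (Z=22), Ca2+ (Z=20), S2- (Z=16).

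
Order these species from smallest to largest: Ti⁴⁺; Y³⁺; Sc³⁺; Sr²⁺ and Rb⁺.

Ti⁴⁺ < Sc³⁺ < Y³⁺ < Sr²⁺ < Rb⁺

Ti⁴⁺ (Z=22, 18 e⁻), Sc³⁺ (Z=21, 18 e⁻), Y³⁺ (Z=39, 36 e⁻), Sr²⁺ (Z=38, 36 e⁻), Rb⁺ (Z=37, 36 e⁻). Ti⁴⁺ < Sc³⁺ (both 18 e⁻, Z=22>21); Sc³⁺ < Y³⁺ (same group, period 4 vs 5); Y³⁺ < Sr²⁺ (both 36 e⁻, Z=39>38); Sr²⁺ < Rb⁺ (isoelectronic, higher Z=38 is smaller).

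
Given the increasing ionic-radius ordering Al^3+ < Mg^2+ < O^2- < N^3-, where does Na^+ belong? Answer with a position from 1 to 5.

These species are isoelectronic with 10 electrons. The only difference is the number of protons: Al^3+ (Z=13), Mg^2+ (Z=12), Na^+ (Z=11), O^2- (Z=8), N^3- (Z=7). The strongest nuclear pull (Al^3+) gives the smallest ion.
Merged order: Al^3+ < Mg^2+ < Na^+ < O^2- < N^3- — Na^+ is number 3.

3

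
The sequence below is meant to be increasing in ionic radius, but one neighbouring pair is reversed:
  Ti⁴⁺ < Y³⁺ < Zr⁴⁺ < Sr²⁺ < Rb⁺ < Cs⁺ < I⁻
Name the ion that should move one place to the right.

The pair Y³⁺, Zr⁴⁺ is the wrong way round — Zr⁴⁺ and Y³⁺ share 36 electrons; the higher nuclear charge on Zr (Z=40) contracts it more, so Zr⁴⁺ < Y³⁺. All other adjacent pairs agree with periodic trends, so Y³⁺ is the misplaced ion.

Y³⁺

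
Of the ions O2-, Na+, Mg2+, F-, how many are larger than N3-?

These species are isoelectronic with 10 electrons. The only difference is the number of protons: Mg2+ (Z=12), Na+ (Z=11), F- (Z=9), O2- (Z=8), N3- (Z=7). The strongest nuclear pull (Mg2+) gives the smallest ion.
Relative to N3-, the ions that are larger are none. Count: 0.

0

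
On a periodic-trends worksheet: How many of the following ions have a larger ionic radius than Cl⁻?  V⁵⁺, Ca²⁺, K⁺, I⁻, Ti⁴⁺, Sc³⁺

First list Z and electron count for each: V⁵⁺ (Z=23, 18 e⁻), Ti⁴⁺ (Z=22, 18 e⁻), Sc³⁺ (Z=21, 18 e⁻), Ca²⁺ (Z=20, 18 e⁻), K⁺ (Z=19, 18 e⁻), Cl⁻ (Z=17, 18 e⁻), I⁻ (Z=53, 54 e⁻). V⁵⁺ < Ti⁴⁺ (isoelectronic, higher Z=23 is smaller); Ti⁴⁺ < Sc³⁺ (both 18 e⁻, Z=22>21); Sc³⁺ < Ca²⁺ (isoelectronic, higher Z=21 is smaller); Ca²⁺ < K⁺ (both 18 e⁻, Z=20>19); K⁺ < Cl⁻ (both 18 e⁻, Z=19>17); Cl⁻ < I⁻ (same group, period 3 vs 5).
Placing each against Cl⁻: smaller — V⁵⁺, Ti⁴⁺, Sc³⁺, Ca²⁺, K⁺; larger — I⁻. So 1 is larger.

1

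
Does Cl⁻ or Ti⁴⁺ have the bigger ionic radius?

Each ion has 18 electrons. The ranking follows nuclear charge in reverse — greater Z gives a smaller radius. Ti⁴⁺ (Z=22), Cl⁻ (Z=17).

Cl⁻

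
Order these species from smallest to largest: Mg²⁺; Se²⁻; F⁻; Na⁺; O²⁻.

Mg²⁺: 10 e⁻, Z=12, Na⁺: 10 e⁻, Z=11, F⁻: 10 e⁻, Z=9, O²⁻: 10 e⁻, Z=8, Se²⁻: 36 e⁻, Z=34. Mg²⁺ < Na⁺ (isoelectronic, higher Z=12 is smaller); Na⁺ < F⁻ (both 10 e⁻, Z=11>9); F⁻ < O²⁻ (isoelectronic, higher Z=9 is smaller); O²⁻ < Se²⁻ (same group, period 2 vs 4).

Mg²⁺ < Na⁺ < F⁻ < O²⁻ < Se²⁻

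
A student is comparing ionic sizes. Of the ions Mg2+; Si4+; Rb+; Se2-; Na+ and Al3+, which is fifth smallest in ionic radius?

Rb+

Si4+ has 10 e⁻ (Z=14), Al3+ has 10 e⁻ (Z=13), Mg2+ has 10 e⁻ (Z=12), Na+ has 10 e⁻ (Z=11), Rb+ has 36 e⁻ (Z=37), Se2- has 36 e⁻ (Z=34). Si4+ < Al3+ (both 10 e⁻, Z=14>13); Al3+ < Mg2+ (isoelectronic, higher Z=13 is smaller); Mg2+ < Na+ (isoelectronic, higher Z=12 is smaller); Na+ < Rb+ (same group, 2 shells fewer); Rb+ < Se2- (isoelectronic, higher Z=37 is smaller).
That gives Si4+ < Al3+ < Mg2+ < Na+ < Rb+ < Se2-. From the smallest end, number 5 is Rb+.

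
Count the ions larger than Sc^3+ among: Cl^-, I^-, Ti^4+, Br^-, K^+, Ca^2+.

Tabulating Z and e⁻: Ti^4+ (Z=22, 18 e⁻), Sc^3+ (Z=21, 18 e⁻), Ca^2+ (Z=20, 18 e⁻), K^+ (Z=19, 18 e⁻), Cl^- (Z=17, 18 e⁻), Br^- (Z=35, 36 e⁻), I^- (Z=53, 54 e⁻). Ti^4+ < Sc^3+ (both 18 e⁻, Z=22>21); Sc^3+ < Ca^2+ (both 18 e⁻, Z=21>20); Ca^2+ < K^+ (both 18 e⁻, Z=20>19); K^+ < Cl^- (isoelectronic, higher Z=19 is smaller); Cl^- < Br^- (same group, 1 shell fewer); Br^- < I^- (same group, period 4 vs 5).
Relative to Sc^3+, the ions that are larger are Ca^2+, K^+, Cl^-, Br^-, I^-. Count: 5.

5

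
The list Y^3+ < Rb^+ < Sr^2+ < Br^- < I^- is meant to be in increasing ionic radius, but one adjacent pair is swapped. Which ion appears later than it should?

Sr^2+

The pair Rb^+, Sr^2+ is the wrong way round — both have 36 electrons but Z(Sr)=38 > Z(Rb)=37, so Sr^2+ should be the smaller of the two. All other adjacent pairs agree with periodic trends, so Sr^2+ is the misplaced ion.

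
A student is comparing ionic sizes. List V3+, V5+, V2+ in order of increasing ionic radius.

V5+ < V3+ < V2+

These are all V ions. Removing more electrons (higher positive charge) pulls the remaining electrons in closer, so V5+ is smallest and V2+ is largest.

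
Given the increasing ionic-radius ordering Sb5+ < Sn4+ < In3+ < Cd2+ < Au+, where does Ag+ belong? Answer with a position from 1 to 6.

Sb5+ has 46 e⁻ (Z=51), Sn4+ has 46 e⁻ (Z=50), In3+ has 46 e⁻ (Z=49), Cd2+ has 46 e⁻ (Z=48), Ag+ has 46 e⁻ (Z=47), Au+ has 78 e⁻ (Z=79). Sb5+ < Sn4+ (both 46 e⁻, Z=51>50); Sn4+ < In3+ (both 46 e⁻, Z=50>49); In3+ < Cd2+ (isoelectronic, higher Z=49 is smaller); Cd2+ < Ag+ (both 46 e⁻, Z=48>47); Ag+ < Au+ (same group, period 5 vs 6).
Putting Ag+ in gives Sb5+ < Sn4+ < In3+ < Cd2+ < Ag+ < Au+; it lands at slot 5.

5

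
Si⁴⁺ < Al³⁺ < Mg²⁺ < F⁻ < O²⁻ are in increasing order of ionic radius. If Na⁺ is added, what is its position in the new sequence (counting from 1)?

4

These species are isoelectronic with 10 electrons. The only difference is the number of protons: Si⁴⁺ (Z=14), Al³⁺ (Z=13), Mg²⁺ (Z=12), Na⁺ (Z=11), F⁻ (Z=9), O²⁻ (Z=8). The strongest nuclear pull (Si⁴⁺) gives the smallest ion.
Putting Na⁺ in gives Si⁴⁺ < Al³⁺ < Mg²⁺ < Na⁺ < F⁻ < O²⁻; it lands at slot 4.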